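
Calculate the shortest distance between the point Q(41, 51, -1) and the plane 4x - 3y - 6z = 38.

21√61/61

Normal vector n = (4, -3, -6), and n·(41, 51, -1) - 38 = -21.
|n| = √(16 + 9 + 36) = √61, so the distance is |-21|/√61 = 21/√61.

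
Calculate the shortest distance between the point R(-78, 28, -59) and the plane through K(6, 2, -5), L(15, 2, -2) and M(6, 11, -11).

KL = (9, 0, 3) and KM = (0, 9, -6), so a normal is n = KL × KM = (-27, 54, 81).
n = (-27, 54, 81); n·P − (-459) = -702; |n| = 27√14; distance = 702/(27√14) = 26/√14.

13√14/7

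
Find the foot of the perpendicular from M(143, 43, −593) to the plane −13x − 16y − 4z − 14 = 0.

(962/7, 253/7, -4163/7)

The perpendicular from M has direction n = (−13, −16, −4): r = (143, 43, −593) + t(−13, −16, −4).
Substitute into the plane: n·(M + tn) = 14 gives -175 + 441t = 14, so t = 3/7.
Foot = (143, 43, −593) + (3/7)·(−13, −16, −4) = (962/7, 253/7, −4163/7).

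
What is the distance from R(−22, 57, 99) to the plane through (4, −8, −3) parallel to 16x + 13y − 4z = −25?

Parallel planes share the normal n = (16, 13, −4); since (4, −8, −3) lies on the plane, its equation is 16x + 13y − 4z = -28.
Then n·(−22, 57, 99) − (−28) = 21.
|n| = √(256 + 169 + 16) = 21, so the distance is |21|/21 = 1.

1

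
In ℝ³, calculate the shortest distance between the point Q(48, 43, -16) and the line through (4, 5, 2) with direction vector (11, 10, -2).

2√26

Direction vector d = (11, 10, -2).
AP = (44, 38, -18); AP·d = 900, |AP|² = 3704, |d|² = 225.
distance² = |AP|² − (AP·d)²/|d|² = 3704 − 810000/225 = 104, so the distance is 2√26.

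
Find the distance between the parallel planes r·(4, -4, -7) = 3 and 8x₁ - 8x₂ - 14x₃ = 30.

Divide the second equation by 2 to match normals: 4x₁ - 4x₂ - 7x₃ = 15.
Both planes have normal n = (4, -4, -7), |n| = 9. Any point on the first plane is at distance |15 − 3|/|n| = 12/9 = 4/3 from the second.

4/3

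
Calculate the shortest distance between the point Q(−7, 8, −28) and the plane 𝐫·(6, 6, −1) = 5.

29√73/73

d = |6·(-7) + 6·8 + (-1)·(-28) − 5| / √(36 + 36 + 1) = |29| / √73 = 29/√73.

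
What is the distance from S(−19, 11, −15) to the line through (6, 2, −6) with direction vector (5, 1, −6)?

5√29

Direction vector d = (5, 1, −6).
AP = (−25, 9, −9), and AP × d = (−45, −195, −70).
|AP × d|² = 44950 and |d|² = 62, so the distance is √(44950/62) = √725 = 5√29.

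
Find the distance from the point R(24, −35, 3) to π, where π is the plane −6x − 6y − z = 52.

11√73/73

d = |(-6)·24 + (-6)·(-35) + (-1)·3 − 52| / √(36 + 36 + 1) = |11| / √73 = 11√73/73.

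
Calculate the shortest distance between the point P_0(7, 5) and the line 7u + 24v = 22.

147/25

The normal to the line is n = (7, 24) with |n| = 25.
|n·P_0 − 22| = |169 − 22| = 147, so the distance is 147/25.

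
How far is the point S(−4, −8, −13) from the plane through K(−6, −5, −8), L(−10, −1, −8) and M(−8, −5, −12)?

KL = (−4, 4, 0) and KM = (−2, 0, −4), so a normal is n = KL × KM = (−16, −16, 8).
n = (−16, −16, 8); n·P − 112 = -24; |n| = 24; distance = 24/24 = 1.

1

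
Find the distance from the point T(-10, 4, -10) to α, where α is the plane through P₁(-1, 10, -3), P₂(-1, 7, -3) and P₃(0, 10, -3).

7

P₁P₂ = (0, -3, 0) and P₁P₃ = (1, 0, 0), so a normal is n = P₁P₂ × P₁P₃ = (0, 0, 3).
d = |3·(-10) − (-9)| / √(0 + 0 + 9) = |-21| / 3 = 7.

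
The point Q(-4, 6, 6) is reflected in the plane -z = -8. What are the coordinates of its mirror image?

n = (0, 0, -1), |n|² = 1, n·Q − (-8) = 2, so t = 2/1 = 2.
Foot F = Q − 2·n = (-4, 6, 8); the reflection is 2F − Q = (-4, 6, 10).

(-4, 6, 10)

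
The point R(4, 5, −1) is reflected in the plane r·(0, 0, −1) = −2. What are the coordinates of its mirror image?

(4, 5, 5)

With n = (0, 0, −1), the signed offset is (n·R − (-2))/|n|² = 3/1 = 3.
R' = R − 2t·n = (4, 5, −1) − 6·(0, 0, −1) = (4, 5, 5).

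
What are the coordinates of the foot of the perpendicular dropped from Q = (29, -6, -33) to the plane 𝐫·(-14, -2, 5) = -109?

(1, -10, -23)

n = (-14, -2, 5), |n|² = 225, and n·Q − (-109) = -450.
t = -450/225 = -2, so the foot is Q − t·n = (29, -6, -33) − (-2)·(-14, -2, 5) = (1, -10, -23).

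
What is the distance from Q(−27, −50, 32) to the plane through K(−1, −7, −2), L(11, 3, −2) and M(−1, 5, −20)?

8/√77

KL = (12, 10, 0) and KM = (0, 12, −18), so a normal is n = KL × KM = (−180, 216, 144).
n = (−180, 216, 144); n·P − (-1620) = 288; |n| = 36√77; distance = 288/(36√77) = 8√77/77.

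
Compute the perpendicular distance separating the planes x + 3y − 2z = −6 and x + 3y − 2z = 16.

With common normal n = (1, 3, −2) (|n| = √14), the distance is |(-6) − 16|/|n| = 22/√14 = 11√14/7.

22/√14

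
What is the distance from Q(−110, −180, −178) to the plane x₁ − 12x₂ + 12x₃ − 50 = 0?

8

Normal vector n = (1, −12, 12), and n·(−110, −180, −178) − 50 = −136.
|n| = √(1 + 144 + 144) = 17, so the distance is |-136|/17 = 8.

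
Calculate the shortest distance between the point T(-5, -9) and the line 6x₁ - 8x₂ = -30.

36/5

d = |6·(-5) + (-8)·(-9) − (-30)| / √(36 + 64) = |72|/10 = 36/5.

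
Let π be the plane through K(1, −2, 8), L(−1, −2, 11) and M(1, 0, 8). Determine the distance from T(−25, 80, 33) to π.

28/√13

KL = (−2, 0, 3) and KM = (0, 2, 0), so a normal is n = KL × KM = (−6, 0, −4).
d = |(-6)·(-25) + (-4)·33 − (-38)| / √(36 + 0 + 16) = |56| / (2√13) = 28√13/13.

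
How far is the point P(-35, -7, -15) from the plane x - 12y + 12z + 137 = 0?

Normal vector n = (1, -12, 12), and n·(-35, -7, -15) - (-137) = 6.
|n| = √(1 + 144 + 144) = 17, so the distance is |6|/17 = 6/17.

6/17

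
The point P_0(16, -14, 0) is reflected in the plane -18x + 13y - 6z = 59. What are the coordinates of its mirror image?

(-20, 12, -12)

With n = (-18, 13, -6), the signed offset is (n·P_0 − 59)/|n|² = -529/529 = -1.
P_0' = P_0 − 2t·n = (16, -14, 0) − (-2)·(-18, 13, -6) = (-20, 12, -12).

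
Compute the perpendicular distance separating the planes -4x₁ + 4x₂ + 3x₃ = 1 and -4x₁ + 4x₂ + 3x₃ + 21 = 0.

22/√41

With common normal n = (-4, 4, 3) (|n| = √41), the distance is |1 − (-21)|/|n| = 22/√41.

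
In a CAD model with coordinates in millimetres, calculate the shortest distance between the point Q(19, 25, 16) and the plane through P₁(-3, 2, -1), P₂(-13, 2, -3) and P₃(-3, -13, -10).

6/√35

P₁P₂ = (-10, 0, -2) and P₁P₃ = (0, -15, -9), so a normal is n = P₁P₂ × P₁P₃ = (-30, -90, 150).
Then n·(19, 25, 16) - (-240) = -180.
|n| = √(900 + 8100 + 22500) = 30√35, so the distance is |-180|/(30√35) = 6√35/35.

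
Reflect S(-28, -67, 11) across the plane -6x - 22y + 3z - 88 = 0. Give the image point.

n = (-6, -22, 3), |n|² = 529, n·S − 88 = 1587, so t = 1587/529 = 3.
Foot F = S − 3·n = (-10, -1, 2); the reflection is 2F − S = (8, 65, -7).

(8, 65, -7)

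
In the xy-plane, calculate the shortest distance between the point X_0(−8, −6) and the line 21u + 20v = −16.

272/29

The normal to the line is n = (21, 20) with |n| = 29.
|n·X_0 − (-16)| = |-288 − (-16)| = 272, so the distance is 272/29.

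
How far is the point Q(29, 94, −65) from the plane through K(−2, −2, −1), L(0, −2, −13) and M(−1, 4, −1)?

13√38/19

KL = (2, 0, −12) and KM = (1, 6, 0), so a normal is n = KL × KM = (72, −12, 12).
Then n·(29, 94, −65) − (−132) = 312.
|n| = √(5184 + 144 + 144) = 12√38, so the distance is |312|/(12√38) = 26/√38.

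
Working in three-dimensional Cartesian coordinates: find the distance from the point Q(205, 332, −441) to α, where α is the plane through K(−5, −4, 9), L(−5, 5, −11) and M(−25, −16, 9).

6

KL = (0, 9, −20) and KM = (−20, −12, 0), so a normal is n = KL × KM = (−240, 400, 180).
Then n·(205, 332, −441) − 1220 = 3000.
|n| = √(57600 + 160000 + 32400) = 500, so the distance is |3000|/500 = 6.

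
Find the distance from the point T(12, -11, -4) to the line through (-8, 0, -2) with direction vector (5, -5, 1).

Direction vector d = (5, -5, 1).
AP = (20, -11, -2), and AP × d = (-21, -30, -45).
|AP × d|² = 3366 and |d|² = 51, so the distance is √(3366/51) = √66.

√66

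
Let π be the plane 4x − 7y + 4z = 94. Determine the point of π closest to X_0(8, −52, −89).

n = (4, −7, 4), |n|² = 81, and n·X_0 − 94 = -54.
t = -54/81 = -2/3, so the foot is X_0 − t·n = (8, −52, −89) − (-2/3)·(4, −7, 4) = (32/3, −170/3, −259/3).

(32/3, -170/3, -259/3)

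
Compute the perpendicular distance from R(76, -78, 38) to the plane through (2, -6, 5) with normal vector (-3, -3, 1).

27/√19

The plane has equation n·(r − (2, -6, 5)) = 0, i.e. n·r = 17.
n = (-3, -3, 1); n·P − 17 = 27; |n| = √19; distance = 27/√19 = 27√19/19.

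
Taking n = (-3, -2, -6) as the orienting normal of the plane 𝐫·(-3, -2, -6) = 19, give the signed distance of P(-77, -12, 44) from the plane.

n·P − 19 = -28.
|n| = 7, so the signed distance is -28/7 = -4.

-4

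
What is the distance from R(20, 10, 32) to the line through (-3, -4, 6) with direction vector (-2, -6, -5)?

19

Direction vector d = (-2, -6, -5).
AP = (23, 14, 26); AP·d = -260, |AP|² = 1401, |d|² = 65.
distance² = |AP|² − (AP·d)²/|d|² = 1401 − 67600/65 = 361, so the distance is 19.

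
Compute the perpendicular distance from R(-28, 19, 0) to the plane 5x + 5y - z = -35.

Normal vector n = (5, 5, -1), and n·(-28, 19, 0) - (-35) = -10.
|n| = √(25 + 25 + 1) = √51, so the distance is |-10|/√51 = 10√51/51.

10/√51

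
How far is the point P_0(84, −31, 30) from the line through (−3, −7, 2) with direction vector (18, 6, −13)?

3√757

Direction vector d = (18, 6, −13).
AP = (87, −24, 28); AP·d = 1058, |AP|² = 8929, |d|² = 529.
distance² = |AP|² − (AP·d)²/|d|² = 8929 − 1119364/529 = 6813, so the distance is 3√757.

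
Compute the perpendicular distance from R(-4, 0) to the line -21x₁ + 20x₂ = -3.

d = |(-21)·(-4) + 20·0 − (-3)| / √(441 + 400) = |87|/29 = 3.

3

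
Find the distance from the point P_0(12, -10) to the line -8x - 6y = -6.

3

d = |(-8)·12 + (-6)·(-10) − (-6)| / √(64 + 36) = |-30|/10 = 3.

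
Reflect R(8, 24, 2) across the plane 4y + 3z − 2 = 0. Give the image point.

n = (0, 4, 3), |n|² = 25, n·R − 2 = 100, so t = 100/25 = 4.
Foot F = R − 4·n = (8, 8, −10); the reflection is 2F − R = (8, −8, −22).

(8, -8, -22)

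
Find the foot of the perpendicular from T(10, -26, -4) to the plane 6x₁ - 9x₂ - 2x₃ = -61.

(-8, 1, 2)

The perpendicular from T has direction n = (6, -9, -2): r = (10, -26, -4) + μ(6, -9, -2).
Substitute into the plane: n·(T + μn) = -61 gives 302 + 121μ = -61, so μ = -3.
Foot = (10, -26, -4) + (-3)·(6, -9, -2) = (-8, 1, 2).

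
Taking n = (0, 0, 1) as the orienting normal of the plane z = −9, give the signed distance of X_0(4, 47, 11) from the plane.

n·X_0 − (-9) = 20.
|n| = 1, so the signed distance is 20/1 = 20.

20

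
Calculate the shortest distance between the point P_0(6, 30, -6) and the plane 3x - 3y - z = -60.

Normal vector n = (3, -3, -1), and n·(6, 30, -6) - (-60) = -6.
|n| = √(9 + 9 + 1) = √19, so the distance is |-6|/√19 = 6/√19.

6√19/19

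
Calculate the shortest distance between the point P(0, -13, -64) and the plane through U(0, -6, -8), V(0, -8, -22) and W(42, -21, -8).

UV = (0, -2, -14) and UW = (42, -15, 0), so a normal is n = UV × UW = (-210, -588, 84).
Then n·(0, -13, -64) - 2856 = -588.
|n| = √(44100 + 345744 + 7056) = 630, so the distance is |-588|/630 = 14/15.

14/15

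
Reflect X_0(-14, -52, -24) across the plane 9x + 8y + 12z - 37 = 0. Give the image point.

(40, -4, 48)

n = (9, 8, 12), |n|² = 289, n·X_0 − 37 = -867, so t = -867/289 = -3.
Foot F = X_0 − (-3)·n = (13, -28, 12); the reflection is 2F − X_0 = (40, -4, 48).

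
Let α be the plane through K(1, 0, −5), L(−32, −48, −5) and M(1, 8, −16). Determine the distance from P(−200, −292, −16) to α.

4

KL = (−33, −48, 0) and KM = (0, 8, −11), so a normal is n = KL × KM = (528, −363, −264).
n = (528, −363, −264); n·P − 1848 = 2772; |n| = 693; distance = 2772/693 = 4.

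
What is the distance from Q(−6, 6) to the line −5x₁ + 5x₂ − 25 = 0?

d = |(-5)·(-6) + 5·6 − 25| / √(25 + 25) = |35|/(5√2) = 7√2/2.

7/√2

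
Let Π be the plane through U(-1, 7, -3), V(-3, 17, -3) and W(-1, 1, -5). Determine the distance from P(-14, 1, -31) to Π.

UV = (-2, 10, 0) and UW = (0, -6, -2), so a normal is n = UV × UW = (-20, -4, 12).
Then n·(-14, 1, -31) - (-44) = -52.
|n| = √(400 + 16 + 144) = 4√35, so the distance is |-52|/(4√35) = 13/√35.

13/√35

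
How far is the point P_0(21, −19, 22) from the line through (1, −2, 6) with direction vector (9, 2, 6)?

Direction vector d = (9, 2, 6).
AP = (20, −17, 16), and AP × d = (−134, 24, 193).
|AP × d|² = 55781 and |d|² = 121, so the distance is √(55781/121) = √461.

√461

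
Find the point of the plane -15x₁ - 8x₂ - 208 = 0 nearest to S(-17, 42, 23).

n = (-15, -8, 0), |n|² = 289, and n·S − 208 = -289.
t = -289/289 = -1, so the foot is S − t·n = (-17, 42, 23) − (-1)·(-15, -8, 0) = (-32, 34, 23).

(-32, 34, 23)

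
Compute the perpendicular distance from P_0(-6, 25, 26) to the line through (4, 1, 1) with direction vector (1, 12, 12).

Direction vector d = (1, 12, 12).
AP = (-10, 24, 25); AP·d = 578, |AP|² = 1301, |d|² = 289.
distance² = |AP|² − (AP·d)²/|d|² = 1301 − 334084/289 = 145, so the distance is √145.

√145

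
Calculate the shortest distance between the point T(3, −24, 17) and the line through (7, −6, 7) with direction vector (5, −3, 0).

Direction vector d = (5, −3, 0).
AP = (−4, −18, 10), and AP × d = (30, 50, 102).
|AP × d|² = 13804 and |d|² = 34, so the distance is √(13804/34) = √406.

√406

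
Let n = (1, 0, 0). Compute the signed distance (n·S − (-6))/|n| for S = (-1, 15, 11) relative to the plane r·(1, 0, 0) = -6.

n·S − (-6) = 5.
|n| = 1, so the signed distance is 5/1 = 5.

5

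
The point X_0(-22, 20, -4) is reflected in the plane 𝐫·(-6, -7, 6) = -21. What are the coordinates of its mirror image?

(-254/11, 206/11, -32/11)

n = (-6, -7, 6), |n|² = 121, n·X_0 − (-21) = -11, so t = -11/121 = -1/11.
Foot F = X_0 − (-1/11)·n = (-248/11, 213/11, -38/11); the reflection is 2F − X_0 = (-254/11, 206/11, -32/11).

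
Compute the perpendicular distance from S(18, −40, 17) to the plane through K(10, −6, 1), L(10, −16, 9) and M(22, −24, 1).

8/√77

KL = (0, −10, 8) and KM = (12, −18, 0), so a normal is n = KL × KM = (144, 96, 120).
Then n·(18, −40, 17) − 984 = −192.
|n| = √(20736 + 9216 + 14400) = 24√77, so the distance is |-192|/(24√77) = 8/√77.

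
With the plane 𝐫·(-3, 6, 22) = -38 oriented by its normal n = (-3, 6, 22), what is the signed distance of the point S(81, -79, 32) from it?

n·S − (-38) = 25.
|n| = 23, so the signed distance is 25/23.

25/23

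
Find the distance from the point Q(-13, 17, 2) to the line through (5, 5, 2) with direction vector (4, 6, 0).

Direction vector d = (4, 6, 0).
AP = (-18, 12, 0), and AP × d = (0, 0, -156).
|AP × d|² = 24336 and |d|² = 52, so the distance is √(24336/52) = √468 = 6√13.

6√13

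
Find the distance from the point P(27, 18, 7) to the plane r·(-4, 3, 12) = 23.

n = (-4, 3, 12); n·P − 23 = 7; |n| = 13; distance = 7/13.

7/13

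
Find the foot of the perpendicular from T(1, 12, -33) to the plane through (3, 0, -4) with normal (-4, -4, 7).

The perpendicular from T has direction n = (-4, -4, 7): r = (1, 12, -33) + λ(-4, -4, 7).
Substitute into the plane: n·(T + λn) = -40 gives -283 + 81λ = -40, so λ = 3.
Foot = (1, 12, -33) + 3·(-4, -4, 7) = (-11, 0, -12).

(-11, 0, -12)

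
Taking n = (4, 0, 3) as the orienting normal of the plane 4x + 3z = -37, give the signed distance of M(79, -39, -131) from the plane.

-8

n·M − (-37) = -40.
|n| = 5, so the signed distance is -40/5 = -8.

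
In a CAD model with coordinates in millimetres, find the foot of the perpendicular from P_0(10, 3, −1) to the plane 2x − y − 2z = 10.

(8, 4, 1)

The perpendicular from P_0 has direction n = (2, −1, −2): r = (10, 3, −1) + t(2, −1, −2).
Substitute into the plane: n·(P_0 + tn) = 10 gives 19 + 9t = 10, so t = -1.
Foot = (10, 3, −1) + (-1)·(2, −1, −2) = (8, 4, 1).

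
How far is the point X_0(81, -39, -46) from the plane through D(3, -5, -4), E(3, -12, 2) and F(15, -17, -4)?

DE = (0, -7, 6) and DF = (12, -12, 0), so a normal is n = DE × DF = (72, 72, 84).
d = |72·81 + 72·(-39) + 84·(-46) − (-480)| / √(5184 + 5184 + 7056) = |-360| / 132 = 30/11.

30/11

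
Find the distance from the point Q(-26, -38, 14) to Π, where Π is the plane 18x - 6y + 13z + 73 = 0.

15/23

d = |18·(-26) + (-6)·(-38) + 13·14 − (-73)| / √(324 + 36 + 169) = |15| / 23 = 15/23.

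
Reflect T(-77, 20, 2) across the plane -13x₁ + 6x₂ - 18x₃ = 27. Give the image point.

(-25, -4, 74)

n = (-13, 6, -18), |n|² = 529, n·T − 27 = 1058, so t = 1058/529 = 2.
Foot F = T − 2·n = (-51, 8, 38); the reflection is 2F − T = (-25, -4, 74).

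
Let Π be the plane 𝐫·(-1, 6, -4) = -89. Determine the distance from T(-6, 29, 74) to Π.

27√53/53

Normal vector n = (-1, 6, -4), and n·(-6, 29, 74) - (-89) = -27.
|n| = √(1 + 36 + 16) = √53, so the distance is |-27|/√53 = 27/√53.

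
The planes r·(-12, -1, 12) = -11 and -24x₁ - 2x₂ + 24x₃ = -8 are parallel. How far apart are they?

Divide the second equation by 2 to match normals: -12x₁ - x₂ + 12x₃ = -4.
With common normal n = (-12, -1, 12) (|n| = 17), the distance is |(-11) − (-4)|/|n| = 7/17.

7/17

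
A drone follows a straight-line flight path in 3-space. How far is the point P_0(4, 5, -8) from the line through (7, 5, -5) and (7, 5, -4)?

A direction vector is d = (0, 0, 1).
AP = (-3, 0, -3); AP·d = -3, |AP|² = 18, |d|² = 1.
distance² = |AP|² − (AP·d)²/|d|² = 18 − 9/1 = 9, so the distance is 3.

3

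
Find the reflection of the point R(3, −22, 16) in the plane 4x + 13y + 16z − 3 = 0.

(71/21, -436/21, 368/21)

n = (4, 13, 16), |n|² = 441, n·R − 3 = -21, so t = -21/441 = -1/21.
Foot F = R − (-1/21)·n = (67/21, −449/21, 352/21); the reflection is 2F − R = (71/21, −436/21, 368/21).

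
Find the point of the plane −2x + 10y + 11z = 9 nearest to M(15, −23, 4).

n = (−2, 10, 11), |n|² = 225, and n·M − 9 = -225.
t = -225/225 = -1, so the foot is M − t·n = (15, −23, 4) − (-1)·(−2, 10, 11) = (13, −13, 15).

(13, -13, 15)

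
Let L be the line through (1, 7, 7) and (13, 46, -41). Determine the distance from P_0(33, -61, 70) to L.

A direction vector is d = (12, 39, -48).
AP = (32, -68, 63), and AP × d = (807, 2292, 2064).
|AP × d|² = 10164609 and |d|² = 3969, so the distance is √(10164609/3969) = √2561.

√2561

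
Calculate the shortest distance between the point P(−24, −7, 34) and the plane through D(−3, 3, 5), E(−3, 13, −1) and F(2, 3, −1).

11/√70

DE = (0, 10, −6) and DF = (5, 0, −6), so a normal is n = DE × DF = (−60, −30, −50).
n = (−60, −30, −50); n·P − (-160) = 110; |n| = 10√70; distance = 110/(10√70) = 11/√70.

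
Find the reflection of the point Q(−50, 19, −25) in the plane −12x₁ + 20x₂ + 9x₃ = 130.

(-26, -21, -43)

With n = (−12, 20, 9), the signed offset is (n·Q − 130)/|n|² = 625/625 = 1.
Q' = Q − 2t·n = (−50, 19, −25) − 2·(−12, 20, 9) = (−26, −21, −43).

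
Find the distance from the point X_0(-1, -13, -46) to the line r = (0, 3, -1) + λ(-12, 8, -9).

√1993

Direction vector d = (-12, 8, -9).
AP = (-1, -16, -45), and AP × d = (504, 531, -200).
|AP × d|² = 575977 and |d|² = 289, so the distance is √(575977/289) = √1993.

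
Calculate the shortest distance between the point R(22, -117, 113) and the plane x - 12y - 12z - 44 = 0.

26/17

d = |1·22 + (-12)·(-117) + (-12)·113 − 44| / √(1 + 144 + 144) = |26| / 17 = 26/17.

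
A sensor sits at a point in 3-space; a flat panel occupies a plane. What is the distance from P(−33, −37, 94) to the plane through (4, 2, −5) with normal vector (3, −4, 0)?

The plane has equation n·(r − (4, 2, −5)) = 0, i.e. n·r = 4.
d = |3·(-33) + (-4)·(-37) − 4| / √(9 + 16 + 0) = |45| / 5 = 9.

9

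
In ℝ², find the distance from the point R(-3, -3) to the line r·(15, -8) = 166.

d = |15·(-3) + (-8)·(-3) − 166| / √(225 + 64) = |-187|/17 = 11.

11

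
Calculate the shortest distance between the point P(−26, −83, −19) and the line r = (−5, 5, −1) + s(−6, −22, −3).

3√5

Direction vector d = (−6, −22, −3).
AP = (−21, −88, −18), and AP × d = (−132, 45, −66).
|AP × d|² = 23805 and |d|² = 529, so the distance is √(23805/529) = √45 = 3√5.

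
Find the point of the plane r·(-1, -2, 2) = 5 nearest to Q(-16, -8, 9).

(-11, 2, -1)

The perpendicular from Q has direction n = (-1, -2, 2): r = (-16, -8, 9) + λ(-1, -2, 2).
Substitute into the plane: n·(Q + λn) = 5 gives 50 + 9λ = 5, so λ = -5.
Foot = (-16, -8, 9) + (-5)·(-1, -2, 2) = (-11, 2, -1).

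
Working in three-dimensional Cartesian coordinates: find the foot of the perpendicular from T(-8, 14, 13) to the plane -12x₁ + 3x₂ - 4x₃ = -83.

(4, 11, 17)

n = (-12, 3, -4), |n|² = 169, and n·T − (-83) = 169.
t = 169/169 = 1, so the foot is T − t·n = (-8, 14, 13) − 1·(-12, 3, -4) = (4, 11, 17).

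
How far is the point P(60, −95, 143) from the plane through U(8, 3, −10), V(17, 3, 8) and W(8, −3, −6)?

7

UV = (9, 0, 18) and UW = (0, −6, 4), so a normal is n = UV × UW = (108, −36, −54).
Then n·(60, −95, 143) − 1296 = 882.
|n| = √(11664 + 1296 + 2916) = 126, so the distance is |882|/126 = 7.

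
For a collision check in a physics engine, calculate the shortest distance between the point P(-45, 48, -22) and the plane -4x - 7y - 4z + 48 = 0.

20/9

Normal vector n = (-4, -7, -4), and n·(-45, 48, -22) - (-48) = -20.
|n| = √(16 + 49 + 16) = 9, so the distance is |-20|/9 = 20/9.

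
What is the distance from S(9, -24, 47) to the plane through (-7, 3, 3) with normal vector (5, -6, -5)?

22/√86

The plane has equation n·(r − (-7, 3, 3)) = 0, i.e. n·r = -68.
n = (5, -6, -5); n·P − (-68) = 22; |n| = √86; distance = 22/√86 = 11√86/43.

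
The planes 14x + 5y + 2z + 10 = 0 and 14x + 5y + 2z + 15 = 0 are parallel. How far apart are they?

1/3

Both planes have normal n = (14, 5, 2), |n| = 15. Any point on the first plane is at distance |(-15) − (-10)|/|n| = 5/15 = 1/3 from the second.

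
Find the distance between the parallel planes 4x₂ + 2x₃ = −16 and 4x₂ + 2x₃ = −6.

With common normal n = (0, 4, 2) (|n| = 2√5), the distance is |(-16) − (-6)|/|n| = 10/(2√5) = √5.

√5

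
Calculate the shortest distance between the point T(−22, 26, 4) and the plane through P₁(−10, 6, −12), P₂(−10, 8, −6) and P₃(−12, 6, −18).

8√19/19

P₁P₂ = (0, 2, 6) and P₁P₃ = (−2, 0, −6), so a normal is n = P₁P₂ × P₁P₃ = (−12, −12, 4).
Then n·(−22, 26, 4) − 0 = −32.
|n| = √(144 + 144 + 16) = 4√19, so the distance is |-32|/(4√19) = 8/√19.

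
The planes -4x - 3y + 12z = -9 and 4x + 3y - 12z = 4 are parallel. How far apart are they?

5/13

Divide the second equation by -1 to match normals: -4x - 3y + 12z = -4.
With common normal n = (-4, -3, 12) (|n| = 13), the distance is |(-9) − (-4)|/|n| = 5/13.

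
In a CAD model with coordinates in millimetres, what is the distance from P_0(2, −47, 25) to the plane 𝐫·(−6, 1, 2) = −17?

Normal vector n = (−6, 1, 2), and n·(2, −47, 25) − (−17) = 8.
|n| = √(36 + 1 + 4) = √41, so the distance is |8|/√41 = 8√41/41.

8/√41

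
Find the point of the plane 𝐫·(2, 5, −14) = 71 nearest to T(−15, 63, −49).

(-23, 43, 7)

n = (2, 5, −14), |n|² = 225, and n·T − 71 = 900.
t = 900/225 = 4, so the foot is T − t·n = (−15, 63, −49) − 4·(2, 5, −14) = (−23, 43, 7).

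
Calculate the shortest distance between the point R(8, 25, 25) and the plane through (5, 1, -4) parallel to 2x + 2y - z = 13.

25/3

Parallel planes share the normal n = (2, 2, -1); since (5, 1, -4) lies on the plane, its equation is 2x + 2y - z = 16.
n = (2, 2, -1); n·P − 16 = 25; |n| = 3; distance = 25/3.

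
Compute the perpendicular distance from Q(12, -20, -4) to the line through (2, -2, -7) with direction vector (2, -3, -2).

√161

Direction vector d = (2, -3, -2).
AP = (10, -18, 3); AP·d = 68, |AP|² = 433, |d|² = 17.
distance² = |AP|² − (AP·d)²/|d|² = 433 − 4624/17 = 161, so the distance is √161.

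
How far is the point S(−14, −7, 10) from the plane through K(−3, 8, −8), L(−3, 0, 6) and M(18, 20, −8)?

11/9

KL = (0, −8, 14) and KM = (21, 12, 0), so a normal is n = KL × KM = (−168, 294, 168).
d = |(-168)·(-14) + 294·(-7) + 168·10 − 1512| / √(28224 + 86436 + 28224) = |462| / 378 = 11/9.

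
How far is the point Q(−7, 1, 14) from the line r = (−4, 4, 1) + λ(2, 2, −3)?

√34

Direction vector d = (2, 2, −3).
AP = (−3, −3, 13); AP·d = -51, |AP|² = 187, |d|² = 17.
distance² = |AP|² − (AP·d)²/|d|² = 187 − 2601/17 = 34, so the distance is √34.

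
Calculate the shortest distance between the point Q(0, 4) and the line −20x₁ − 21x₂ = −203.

119/29

d = |(-20)·0 + (-21)·4 − (-203)| / √(400 + 441) = |119|/29 = 119/29.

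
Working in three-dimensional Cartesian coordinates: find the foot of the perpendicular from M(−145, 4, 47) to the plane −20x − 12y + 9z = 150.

The perpendicular from M has direction n = (−20, −12, 9): r = (−145, 4, 47) + μ(−20, −12, 9).
Substitute into the plane: n·(M + μn) = 150 gives 3275 + 625μ = 150, so μ = -5.
Foot = (−145, 4, 47) + (-5)·(−20, −12, 9) = (−45, 64, 2).

(-45, 64, 2)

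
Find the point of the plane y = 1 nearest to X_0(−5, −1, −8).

(-5, 1, -8)

n = (0, 1, 0), |n|² = 1, and n·X_0 − 1 = -2.
t = -2/1 = -2, so the foot is X_0 − t·n = (−5, −1, −8) − (-2)·(0, 1, 0) = (−5, 1, −8).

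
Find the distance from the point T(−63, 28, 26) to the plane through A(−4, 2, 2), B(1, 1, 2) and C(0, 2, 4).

AB = (5, −1, 0) and AC = (4, 0, 2), so a normal is n = AB × AC = (−2, −10, 4).
d = |(-2)·(-63) + (-10)·28 + 4·26 − (-4)| / √(4 + 100 + 16) = |-46| / (2√30) = 23√30/30.

23√30/30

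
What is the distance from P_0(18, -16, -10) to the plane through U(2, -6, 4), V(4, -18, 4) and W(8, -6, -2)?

UV = (2, -12, 0) and UW = (6, 0, -6), so a normal is n = UV × UW = (72, 12, 72).
Then n·(18, -16, -10) - 360 = 24.
|n| = √(5184 + 144 + 5184) = 12√73, so the distance is |24|/(12√73) = 2/√73.

2/√73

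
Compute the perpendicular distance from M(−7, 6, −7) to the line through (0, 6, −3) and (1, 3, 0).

√46

A direction vector is d = (1, −3, 3).
AP = (−7, 0, −4); AP·d = -19, |AP|² = 65, |d|² = 19.
distance² = |AP|² − (AP·d)²/|d|² = 65 − 361/19 = 46, so the distance is √46.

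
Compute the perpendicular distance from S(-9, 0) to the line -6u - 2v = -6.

3√10

d = |(-6)·(-9) + (-2)·0 − (-6)| / √(36 + 4) = |60|/(2√10) = 3√10.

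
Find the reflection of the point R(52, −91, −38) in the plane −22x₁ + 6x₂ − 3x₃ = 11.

n = (−22, 6, −3), |n|² = 529, n·R − 11 = -1587, so t = -1587/529 = -3.
Foot F = R − (-3)·n = (−14, −73, −47); the reflection is 2F − R = (−80, −55, −56).

(-80, -55, -56)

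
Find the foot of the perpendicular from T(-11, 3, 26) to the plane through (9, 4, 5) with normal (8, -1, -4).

The perpendicular from T has direction n = (8, -1, -4): r = (-11, 3, 26) + λ(8, -1, -4).
Substitute into the plane: n·(T + λn) = 48 gives -195 + 81λ = 48, so λ = 3.
Foot = (-11, 3, 26) + 3·(8, -1, -4) = (13, 0, 14).

(13, 0, 14)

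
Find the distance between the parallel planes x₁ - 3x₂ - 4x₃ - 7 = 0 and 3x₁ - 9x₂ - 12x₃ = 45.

Divide the second equation by 3 to match normals: x₁ - 3x₂ - 4x₃ = 15.
With common normal n = (1, -3, -4) (|n| = √26), the distance is |7 − 15|/|n| = 8/√26.

4√26/13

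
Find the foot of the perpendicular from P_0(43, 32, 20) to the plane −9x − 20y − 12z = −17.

The perpendicular from P_0 has direction n = (−9, −20, −12): r = (43, 32, 20) + μ(−9, −20, −12).
Substitute into the plane: n·(P_0 + μn) = -17 gives -1267 + 625μ = -17, so μ = 2.
Foot = (43, 32, 20) + 2·(−9, −20, −12) = (25, −8, −4).

(25, -8, -4)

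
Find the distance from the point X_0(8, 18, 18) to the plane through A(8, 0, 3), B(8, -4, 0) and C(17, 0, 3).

AB = (0, -4, -3) and AC = (9, 0, 0), so a normal is n = AB × AC = (0, -27, 36).
Then n·(8, 18, 18) - 108 = 54.
|n| = √(0 + 729 + 1296) = 45, so the distance is |54|/45 = 6/5.

6/5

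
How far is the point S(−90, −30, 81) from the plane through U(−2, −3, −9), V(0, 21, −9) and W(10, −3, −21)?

3

UV = (2, 24, 0) and UW = (12, 0, −12), so a normal is n = UV × UW = (−288, 24, −288).
Then n·(−90, −30, 81) − 3096 = −1224.
|n| = √(82944 + 576 + 82944) = 408, so the distance is |-1224|/408 = 3.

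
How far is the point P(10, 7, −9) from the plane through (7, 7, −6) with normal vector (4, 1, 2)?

The plane has equation n·(r − (7, 7, −6)) = 0, i.e. n·r = 23.
d = |4·10 + 1·7 + 2·(-9) − 23| / √(16 + 1 + 4) = |6| / √21 = 2√21/7.

6/√21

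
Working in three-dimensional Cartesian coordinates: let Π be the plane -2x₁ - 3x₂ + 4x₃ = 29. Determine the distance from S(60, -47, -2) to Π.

Normal vector n = (-2, -3, 4), and n·(60, -47, -2) - 29 = -16.
|n| = √(4 + 9 + 16) = √29, so the distance is |-16|/√29 = 16√29/29.

16√29/29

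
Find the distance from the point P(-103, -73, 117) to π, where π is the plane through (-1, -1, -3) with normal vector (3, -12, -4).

6

The plane has equation n·(r − (-1, -1, -3)) = 0, i.e. n·r = 21.
n = (3, -12, -4); n·P − 21 = 78; |n| = 13; distance = 78/13 = 6.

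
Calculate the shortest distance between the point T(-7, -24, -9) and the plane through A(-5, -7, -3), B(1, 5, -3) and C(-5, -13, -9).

AB = (6, 12, 0) and AC = (0, -6, -6), so a normal is n = AB × AC = (-72, 36, -36).
Then n·(-7, -24, -9) - 216 = -252.
|n| = √(5184 + 1296 + 1296) = 36√6, so the distance is |-252|/(36√6) = 7/√6.

7√6/6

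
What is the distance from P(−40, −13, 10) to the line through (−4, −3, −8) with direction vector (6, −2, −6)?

6√14

Direction vector d = (6, −2, −6).
AP = (−36, −10, 18); AP·d = -304, |AP|² = 1720, |d|² = 76.
distance² = |AP|² − (AP·d)²/|d|² = 1720 − 92416/76 = 504, so the distance is 6√14.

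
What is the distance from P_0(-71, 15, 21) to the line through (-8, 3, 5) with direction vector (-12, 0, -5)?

Direction vector d = (-12, 0, -5).
AP = (-63, 12, 16), and AP × d = (-60, -507, 144).
|AP × d|² = 281385 and |d|² = 169, so the distance is √(281385/169) = √1665 = 3√185.

3√185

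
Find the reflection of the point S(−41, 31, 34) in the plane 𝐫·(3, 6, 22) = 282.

n = (3, 6, 22), |n|² = 529, n·S − 282 = 529, so t = 529/529 = 1.
Foot F = S − 1·n = (−44, 25, 12); the reflection is 2F − S = (−47, 19, −10).

(-47, 19, -10)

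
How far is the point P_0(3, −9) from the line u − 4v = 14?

25/√17

The normal to the line is n = (1, −4) with |n| = √17.
|n·P_0 − 14| = |39 − 14| = 25, so the distance is 25/√17 = 25√17/17.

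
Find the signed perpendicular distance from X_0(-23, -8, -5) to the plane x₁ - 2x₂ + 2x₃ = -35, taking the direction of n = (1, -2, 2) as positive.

6

n·X_0 − (-35) = 18.
|n| = 3, so the signed distance is 18/3 = 6.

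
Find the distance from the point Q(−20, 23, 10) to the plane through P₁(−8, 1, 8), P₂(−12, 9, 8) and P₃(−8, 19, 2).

P₁P₂ = (−4, 8, 0) and P₁P₃ = (0, 18, −6), so a normal is n = P₁P₂ × P₁P₃ = (−48, −24, −72).
Then n·(−20, 23, 10) − (−216) = −96.
|n| = √(2304 + 576 + 5184) = 24√14, so the distance is |-96|/(24√14) = 4/√14.

2√14/7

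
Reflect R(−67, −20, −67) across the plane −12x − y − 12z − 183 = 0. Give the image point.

(53, -10, 53)

n = (−12, −1, −12), |n|² = 289, n·R − 183 = 1445, so t = 1445/289 = 5.
Foot F = R − 5·n = (−7, −15, −7); the reflection is 2F − R = (53, −10, 53).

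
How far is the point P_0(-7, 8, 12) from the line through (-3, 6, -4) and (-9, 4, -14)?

A direction vector is d = (-6, -2, -10).
AP = (-4, 2, 16); AP·d = -140, |AP|² = 276, |d|² = 140.
distance² = |AP|² − (AP·d)²/|d|² = 276 − 19600/140 = 136, so the distance is 2√34.

2√34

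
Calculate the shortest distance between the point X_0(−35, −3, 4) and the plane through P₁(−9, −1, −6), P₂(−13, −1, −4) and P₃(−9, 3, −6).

P₁P₂ = (−4, 0, 2) and P₁P₃ = (0, 4, 0), so a normal is n = P₁P₂ × P₁P₃ = (−8, 0, −16).
Then n·(−35, −3, 4) − 168 = 48.
|n| = √(64 + 0 + 256) = 8√5, so the distance is |48|/(8√5) = 6√5/5.

6/√5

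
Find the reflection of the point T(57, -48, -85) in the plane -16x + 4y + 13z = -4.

(-103, -8, 45)

With n = (-16, 4, 13), the signed offset is (n·T − (-4))/|n|² = -2205/441 = -5.
T' = T − 2t·n = (57, -48, -85) − (-10)·(-16, 4, 13) = (-103, -8, 45).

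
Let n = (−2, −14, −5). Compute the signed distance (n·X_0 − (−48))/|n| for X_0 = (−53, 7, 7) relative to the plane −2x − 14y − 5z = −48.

7/5

n·X_0 − (-48) = 21.
|n| = 15, so the signed distance is 21/15 = 7/5.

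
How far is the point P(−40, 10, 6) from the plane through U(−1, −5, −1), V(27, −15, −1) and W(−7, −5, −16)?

UV = (28, −10, 0) and UW = (−6, 0, −15), so a normal is n = UV × UW = (150, 420, −60).
d = |150·(-40) + 420·10 + (-60)·6 − (-2190)| / √(22500 + 176400 + 3600) = |30| / 450 = 1/15.

1/15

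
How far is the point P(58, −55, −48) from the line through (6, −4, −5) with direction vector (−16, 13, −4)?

7√65

Direction vector d = (−16, 13, −4).
AP = (52, −51, −43); AP·d = -1323, |AP|² = 7154, |d|² = 441.
distance² = |AP|² − (AP·d)²/|d|² = 7154 − 1750329/441 = 3185, so the distance is 7√65.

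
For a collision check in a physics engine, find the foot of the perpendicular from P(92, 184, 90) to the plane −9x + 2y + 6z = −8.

The perpendicular from P has direction n = (−9, 2, 6): r = (92, 184, 90) + λ(−9, 2, 6).
Substitute into the plane: n·(P + λn) = -8 gives 80 + 121λ = -8, so λ = -8/11.
Foot = (92, 184, 90) + (-8/11)·(−9, 2, 6) = (1084/11, 2008/11, 942/11).

(1084/11, 2008/11, 942/11)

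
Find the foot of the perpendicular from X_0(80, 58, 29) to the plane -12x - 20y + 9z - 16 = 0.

n = (-12, -20, 9), |n|² = 625, and n·X_0 − 16 = -1875.
t = -1875/625 = -3, so the foot is X_0 − t·n = (80, 58, 29) − (-3)·(-12, -20, 9) = (44, -2, 56).

(44, -2, 56)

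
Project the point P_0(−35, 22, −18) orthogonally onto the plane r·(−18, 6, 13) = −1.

(-17, 16, -31)

The perpendicular from P_0 has direction n = (−18, 6, 13): r = (−35, 22, −18) + λ(−18, 6, 13).
Substitute into the plane: n·(P_0 + λn) = -1 gives 528 + 529λ = -1, so λ = -1.
Foot = (−35, 22, −18) + (-1)·(−18, 6, 13) = (−17, 16, −31).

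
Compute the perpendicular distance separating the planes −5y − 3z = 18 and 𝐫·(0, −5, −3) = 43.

With common normal n = (0, −5, −3) (|n| = √34), the distance is |18 − 43|/|n| = 25/√34.

25√34/34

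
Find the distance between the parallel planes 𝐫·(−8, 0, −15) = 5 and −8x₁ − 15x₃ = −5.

10/17

With common normal n = (−8, 0, −15) (|n| = 17), the distance is |5 − (-5)|/|n| = 10/17.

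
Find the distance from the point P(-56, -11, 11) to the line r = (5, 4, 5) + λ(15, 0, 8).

Direction vector d = (15, 0, 8).
AP = (-61, -15, 6); AP·d = -867, |AP|² = 3982, |d|² = 289.
distance² = |AP|² − (AP·d)²/|d|² = 3982 − 751689/289 = 1381, so the distance is √1381.

√1381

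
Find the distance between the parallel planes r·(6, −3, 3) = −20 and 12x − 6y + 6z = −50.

Divide the second equation by 2 to match normals: 6x − 3y + 3z = -25.
With common normal n = (6, −3, 3) (|n| = 3√6), the distance is |(-20) − (-25)|/|n| = 5/(3√6) = 5√6/18.

5√6/18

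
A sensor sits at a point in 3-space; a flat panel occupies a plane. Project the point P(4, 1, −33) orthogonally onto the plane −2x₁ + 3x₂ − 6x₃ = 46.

The perpendicular from P has direction n = (−2, 3, −6): r = (4, 1, −33) + λ(−2, 3, −6).
Substitute into the plane: n·(P + λn) = 46 gives 193 + 49λ = 46, so λ = -3.
Foot = (4, 1, −33) + (-3)·(−2, 3, −6) = (10, −8, −15).

(10, -8, -15)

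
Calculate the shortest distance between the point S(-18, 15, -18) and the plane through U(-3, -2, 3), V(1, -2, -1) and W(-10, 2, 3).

25/9

UV = (4, 0, -4) and UW = (-7, 4, 0), so a normal is n = UV × UW = (16, 28, 16).
Then n·(-18, 15, -18) - (-56) = -100.
|n| = √(256 + 784 + 256) = 36, so the distance is |-100|/36 = 25/9.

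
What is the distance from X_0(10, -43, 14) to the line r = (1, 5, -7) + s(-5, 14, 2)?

Direction vector d = (-5, 14, 2).
AP = (9, -48, 21), and AP × d = (-390, -123, -114).
|AP × d|² = 180225 and |d|² = 225, so the distance is √(180225/225) = √801 = 3√89.

3√89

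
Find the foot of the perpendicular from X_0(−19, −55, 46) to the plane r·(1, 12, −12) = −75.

n = (1, 12, −12), |n|² = 289, and n·X_0 − (-75) = -1156.
t = -1156/289 = -4, so the foot is X_0 − t·n = (−19, −55, 46) − (-4)·(1, 12, −12) = (−15, −7, −2).

(-15, -7, -2)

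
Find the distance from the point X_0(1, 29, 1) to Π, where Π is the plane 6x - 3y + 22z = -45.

d = |6·1 + (-3)·29 + 22·1 − (-45)| / √(36 + 9 + 484) = |-14| / 23 = 14/23.

14/23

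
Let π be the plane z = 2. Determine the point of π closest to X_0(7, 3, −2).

(7, 3, 2)

n = (0, 0, 1), |n|² = 1, and n·X_0 − 2 = -4.
t = -4/1 = -4, so the foot is X_0 − t·n = (7, 3, −2) − (-4)·(0, 0, 1) = (7, 3, 2).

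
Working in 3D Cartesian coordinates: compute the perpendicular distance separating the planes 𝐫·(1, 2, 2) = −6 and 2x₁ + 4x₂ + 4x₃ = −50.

Divide the second equation by 2 to match normals: x₁ + 2x₂ + 2x₃ = -25.
Both planes have normal n = (1, 2, 2), |n| = 3. Any point on the first plane is at distance |(-25) − (-6)|/|n| = 19/3 from the second.

19/3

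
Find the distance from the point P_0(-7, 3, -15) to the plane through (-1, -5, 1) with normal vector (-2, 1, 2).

The plane has equation n·(r − (-1, -5, 1)) = 0, i.e. n·r = -1.
Then n·(-7, 3, -15) - (-1) = -12.
|n| = √(4 + 1 + 4) = 3, so the distance is |-12|/3 = 4.

4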